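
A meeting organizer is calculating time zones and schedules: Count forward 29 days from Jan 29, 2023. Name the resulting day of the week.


Start: 2023-01-29 (Sunday)
Step 1 - find target date: add 29 days
  2023-01-29 + 29 days = 2023-02-27
Step 2 - day of week:
  29 mod 7 = 1
  Sunday + 1 days -> Monday
Result: Monday (2023-02-27)

Monday


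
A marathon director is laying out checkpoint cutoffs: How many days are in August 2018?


Month: August
Year: 2018
August is a 31-day month
Total: 31 days

31


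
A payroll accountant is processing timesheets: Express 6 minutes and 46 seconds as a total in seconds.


Minutes: 6
Seconds: 46
Convert minutes to seconds: 6 x 60 = 360
Add remaining seconds: 360 + 46 = 406

406


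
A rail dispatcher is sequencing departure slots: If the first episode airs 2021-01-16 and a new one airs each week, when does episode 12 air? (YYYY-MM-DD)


First occurrence: 2021-01-16 (occurrence 1)
Each occurrence is 7 days after the previous.
Occurrence 12 is 11 weeks after the first.
11 weeks = 77 days
2021-01-16 + 77 days = 2021-04-03

2021-04-03


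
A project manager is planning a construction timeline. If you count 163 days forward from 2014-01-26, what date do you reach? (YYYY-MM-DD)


Start: 2014-01-26
Adding 163 days
Days remaining in January: 5
After January: 158 days still to add
February 2014: 28 days, 130 remaining
March 2014: 31 days, 99 remaining
April 2014: 30 days, 69 remaining
May 2014: 31 days, 38 remaining
Result: 2014-07-08

2014-07-08


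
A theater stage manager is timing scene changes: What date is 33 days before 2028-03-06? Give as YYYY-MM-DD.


Start: 2028-03-06
Subtracting 33 days
Days already passed in March: 6
After going back through March: 27 more days to subtract
February 2028 has 29 days, need 27
Result: 2028-02-02

2028-02-02


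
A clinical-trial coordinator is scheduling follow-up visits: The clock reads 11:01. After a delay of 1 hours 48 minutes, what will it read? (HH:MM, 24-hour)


Start time: 11:01
Adding: 1 hours 48 minutes
Minutes: 1 + 48 = 49
Hours: 11 + 1 + 0 = 12
Result: 12:49

12:49


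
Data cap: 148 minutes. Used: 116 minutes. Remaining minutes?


Total budget: 148 minutes
Time used: 116 minutes
Remaining: 148 - 116 = 32 minutes
Percent used: 78.4%
Percent remaining: 21.6%

32


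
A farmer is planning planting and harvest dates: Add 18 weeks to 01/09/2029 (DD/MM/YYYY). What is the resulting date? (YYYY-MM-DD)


Start: 2029-09-01
Weeks to add: 18
Convert to days: 18 x 7 = 126 days
Add 126 days to 2029-09-01
Result: 2030-01-05

2030-01-05


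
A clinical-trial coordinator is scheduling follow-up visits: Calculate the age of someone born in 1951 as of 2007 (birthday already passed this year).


Birth year: 1951
Current year: 2007
Age = current year - birth year
Age = 2007 - 1951 = 56

56


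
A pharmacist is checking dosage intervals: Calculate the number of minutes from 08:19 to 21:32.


Start time: 08:19 = 499 minutes from midnight
End time: 21:32 = 1292 minutes from midnight
Difference: 1292 - 499 = 793 minutes
That is 13 hours and 13 minutes

793


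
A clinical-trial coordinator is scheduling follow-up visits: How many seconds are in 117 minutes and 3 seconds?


Minutes: 117
Extra seconds: 3
Seconds per minute: 60
Minutes to seconds: 117 x 60 = 7020
Total: 7020 + 3 = 7023

7023


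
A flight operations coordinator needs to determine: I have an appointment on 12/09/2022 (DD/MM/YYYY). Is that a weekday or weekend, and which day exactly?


Date: 2022-09-12
January 1, 2022 is a Saturday
Day of year: 255
Offset from Jan 1: 254 days
254 mod 7 = 2
Result: Monday

Monday


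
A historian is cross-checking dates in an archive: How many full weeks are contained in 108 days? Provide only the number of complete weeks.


Total days: 108
Days per week: 7
Division: 108 / 7 = 15 remainder 3
Complete weeks: 15
Remaining days: 3

15


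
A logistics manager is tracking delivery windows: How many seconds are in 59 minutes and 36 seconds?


Minutes: 59
Seconds: 36
Convert minutes to seconds: 59 x 60 = 3540
Add remaining seconds: 3540 + 36 = 3576

3576


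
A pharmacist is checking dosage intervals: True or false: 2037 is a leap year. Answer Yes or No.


Year: 2037
Divisible by 4? 2037 / 4 = 509.25 -> No
Not divisible by 4, so NOT a leap year

No


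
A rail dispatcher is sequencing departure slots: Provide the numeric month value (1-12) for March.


Calendar month order:
2. February
3. March <--
4. April
March is month number 3

3


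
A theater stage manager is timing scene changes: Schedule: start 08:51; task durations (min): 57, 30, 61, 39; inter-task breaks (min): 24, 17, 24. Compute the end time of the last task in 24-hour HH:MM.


Start: 08:51 = 531 min from midnight
  after task 1 (57 min): 09:48
  after break (24 min): 10:12
  after task 2 (30 min): 10:42
  after break (17 min): 10:59
  after task 3 (61 min): 12:00
  after break (24 min): 12:24
  after task 4 (39 min): 13:03
Total elapsed: 252 minutes
End time: 13:03

13:03


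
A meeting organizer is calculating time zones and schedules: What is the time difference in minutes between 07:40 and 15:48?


Start time: 07:40 = 460 minutes from midnight
End time: 15:48 = 948 minutes from midnight
Difference: 948 - 460 = 488 minutes
That is 8 hours and 8 minutes

488


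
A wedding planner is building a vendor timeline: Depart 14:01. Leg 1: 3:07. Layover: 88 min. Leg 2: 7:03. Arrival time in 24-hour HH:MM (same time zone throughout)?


Depart: 14:01
Leg 1: +187 min -> 17:08
Layover: +88 min -> 18:36
Leg 2: +423 min -> 01:39
Total travel: 698 minutes = 11h 38m
Arrival: 01:39

01:39


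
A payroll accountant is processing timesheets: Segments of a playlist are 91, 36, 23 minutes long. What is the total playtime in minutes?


Durations: 91, 36, 23
Running sum: 91
+ 36 = 127
+ 23 = 150
Total duration: 150 minutes
That is 2 hours and 30 minutes

150


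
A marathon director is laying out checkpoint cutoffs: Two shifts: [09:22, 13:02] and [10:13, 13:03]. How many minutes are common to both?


Interval A: [562, 782] minutes from midnight
Interval B: [613, 783] minutes from midnight
Overlap start = max(562, 613) = 613
Overlap end = min(782, 783) = 782
Overlap = 782 - 613 = 169 minutes

169


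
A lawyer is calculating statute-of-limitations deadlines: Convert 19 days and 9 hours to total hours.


Days: 19
Extra hours: 9
Hours per day: 24
Days to hours: 19 x 24 = 456
Total: 456 + 9 = 465

465


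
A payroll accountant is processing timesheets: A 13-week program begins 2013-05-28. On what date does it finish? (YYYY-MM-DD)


Start: 2013-05-28
Weeks to add: 13
Convert to days: 13 x 7 = 91 days
Add 91 days to 2013-05-28
Result: 2013-08-27

2013-08-27


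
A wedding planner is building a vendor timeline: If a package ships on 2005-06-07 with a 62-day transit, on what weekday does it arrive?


Start: 2005-06-07 (Tuesday)
Step 1 - find target date: add 62 days
  2005-06-07 + 62 days = 2005-08-08
Step 2 - day of week:
  62 mod 7 = 6
  Tuesday + 6 days -> Monday
Result: Monday (2005-08-08)

Monday


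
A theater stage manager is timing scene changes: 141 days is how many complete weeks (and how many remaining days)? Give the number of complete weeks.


Total days: 141
Days per week: 7
Division: 141 / 7 = 20 remainder 1
Complete weeks: 20
Remaining days: 1

20


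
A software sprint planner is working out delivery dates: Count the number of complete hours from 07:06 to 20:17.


Start: 07:06
End: 20:17
Hour difference: 20 - 7 = 13 hours
Minute difference: 17 - 6 = 11 minutes
Total minutes: 791
Complete hours: 791 / 60 = 13 (remainder 11)

13


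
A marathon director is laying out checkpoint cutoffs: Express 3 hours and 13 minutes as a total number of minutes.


Hours: 3
Extra minutes: 13
Minutes per hour: 60
Hours to minutes: 3 x 60 = 180
Total: 180 + 13 = 193

193


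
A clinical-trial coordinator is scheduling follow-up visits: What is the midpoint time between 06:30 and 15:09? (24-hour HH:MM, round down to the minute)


Start time: 06:30 = 390 minutes from midnight
End time: 15:09 = 909 minutes from midnight
Sum: 390 + 909 = 1299
Midpoint: 1299 / 2 = 649 minutes
Convert: 649 / 60 = 10 hours, 49 minutes
Result: 10:49

10:49


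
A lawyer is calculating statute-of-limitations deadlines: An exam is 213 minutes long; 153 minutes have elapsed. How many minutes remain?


Total budget: 213 minutes
Time used: 153 minutes
Remaining: 213 - 153 = 60 minutes
Percent used: 71.8%
Percent remaining: 28.2%

60


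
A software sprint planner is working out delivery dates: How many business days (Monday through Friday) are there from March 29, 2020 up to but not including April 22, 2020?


Start: 2020-03-29 (Sunday)
End (exclusive): 2020-04-22 (Wednesday)
Total calendar days: 24
Full weeks: 24 // 7 = 3 -> 15 weekdays
Remaining 3 days starting on Sunday:
  Sun(-), Mon(w), Tue(w) -> 2 weekdays
Total business days: 15 + 2 = 17

17


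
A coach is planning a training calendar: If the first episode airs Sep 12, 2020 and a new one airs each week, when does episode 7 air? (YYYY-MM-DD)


First occurrence: 2020-09-12 (occurrence 1)
Each occurrence is 7 days after the previous.
Occurrence 7 is 6 weeks after the first.
6 weeks = 42 days
2020-09-12 + 42 days = 2020-10-24

2020-10-24


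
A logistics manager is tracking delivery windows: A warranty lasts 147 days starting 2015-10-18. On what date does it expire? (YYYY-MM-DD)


Start: 2015-10-18
Adding 147 days
Days remaining in October: 13
After October: 134 days still to add
November 2015: 30 days, 104 remaining
December 2015: 31 days, 73 remaining
January 2016: 31 days, 42 remaining
February 2016: 29 days, 13 remaining
Result: 2016-03-13

2016-03-13


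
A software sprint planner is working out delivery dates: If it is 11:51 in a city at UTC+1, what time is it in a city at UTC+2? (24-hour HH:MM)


Local time: 11:51 at UTC+1 (offset 1h)
Target zone: UTC+2 (offset 2h)
Difference: 2 - (1) = 1 hours
Calculation: 11 + (1) = 12
Result: 12:51

12:51


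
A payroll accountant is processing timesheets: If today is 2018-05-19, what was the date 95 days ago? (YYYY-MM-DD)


Start: 2018-05-19
Subtracting 95 days
Days already passed in May: 19
After going back through May: 76 more days to subtract
April 2018: 30 days, 46 remaining
March 2018: 31 days, 15 remaining
February 2018 has 28 days, need 15
Result: 2018-02-13

2018-02-13


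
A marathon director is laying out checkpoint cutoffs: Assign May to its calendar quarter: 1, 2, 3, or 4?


Month: May (month 5)
Q1: January-March (months 1-3)
Q2: April-June (months 4-6)
Q3: July-September (months 7-9)
Q4: October-December (months 10-12)
Month 5 falls in Q2

2


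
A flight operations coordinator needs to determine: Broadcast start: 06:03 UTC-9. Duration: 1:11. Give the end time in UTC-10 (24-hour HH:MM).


Start: 06:03 in UTC-9
Step 1 - add duration:
  minutes: 3 + 11 = 14
  hours: 6 + 1 + 0 = 7
  end in UTC-9: 07:14
Step 2 - convert UTC-9 -> UTC-10:
  offset difference: -10 - (-9) = -1 hours
  7 + (-1) = 6 -> mod 24 = 6
Result: 06:14 in UTC-10

06:14


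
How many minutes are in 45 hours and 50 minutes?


Hours: 45
Minutes: 50
Convert hours to minutes: 45 x 60 = 2700
Add remaining minutes: 2700 + 50 = 2750

2750


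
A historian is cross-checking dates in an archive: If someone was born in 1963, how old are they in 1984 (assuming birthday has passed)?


Birth year: 1963
Current year: 1984
Age = current year - birth year
Age = 1984 - 1963 = 21

21


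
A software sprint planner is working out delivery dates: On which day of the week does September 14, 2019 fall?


Date: 2019-09-14
January 1, 2019 is a Tuesday
Day of year: 257
Offset from Jan 1: 256 days
256 mod 7 = 4
Result: Saturday

Saturday


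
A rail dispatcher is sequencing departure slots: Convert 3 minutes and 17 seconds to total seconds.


Minutes: 3
Extra seconds: 17
Seconds per minute: 60
Minutes to seconds: 3 x 60 = 180
Total: 180 + 17 = 197

197


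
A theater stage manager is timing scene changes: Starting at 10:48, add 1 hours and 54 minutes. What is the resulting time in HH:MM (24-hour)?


Start time: 10:48
Adding: 1 hours 54 minutes
Minutes: 48 + 54 = 102
Minute overflow: 102 >= 60, so carry 1 hour, minutes = 42
Hours: 10 + 1 + 1 = 12
Result: 12:42

12:42


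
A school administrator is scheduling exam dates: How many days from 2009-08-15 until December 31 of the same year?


Start: August 15, 2009
End: December 31, 2009
Days left in August: 16
September: 30
October: 31
November: 30
December: 31
Sum of remaining months: 122
Total: 16 + 122 = 138

138


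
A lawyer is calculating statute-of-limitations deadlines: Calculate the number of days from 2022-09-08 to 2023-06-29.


Start date: 2022-09-08
End date: 2023-06-29
Sep 2022: +23 days
Oct 2022: +31 days
Nov 2022: +30 days
... (7 more months)
Total: 294 days

294


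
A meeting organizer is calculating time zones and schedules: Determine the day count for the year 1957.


Year: 1957
Check leap year rules:
Divisible by 4? No
1957 is not a leap year
Days: 365

365


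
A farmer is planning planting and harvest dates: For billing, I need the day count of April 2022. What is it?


Month: April
Year: 2022
April is a 30-day month
Total: 30 days

30


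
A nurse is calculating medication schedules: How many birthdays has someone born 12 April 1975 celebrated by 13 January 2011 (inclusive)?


Birth: 1975-04-12
Reference: 2011-01-13
Year difference: 2011 - 1975 = 36
Has birthday (04-12) occurred by 01-13? No
Birthday not yet reached this year -> subtract 1
Age in full years: 35

35


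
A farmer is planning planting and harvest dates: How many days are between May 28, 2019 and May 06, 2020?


Start date: 2019-05-28
End date: 2020-05-06
May 2019: +4 days
Jun 2019: +30 days
Jul 2019: +31 days
... (10 more months)
Total: 344 days

344


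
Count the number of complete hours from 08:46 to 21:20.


Start: 08:46
End: 21:20
Hour difference: 21 - 8 = 13 hours
Minute difference: 20 - 46 = -26 minutes
Total minutes: 754
Complete hours: 754 / 60 = 12 (remainder 34)

12


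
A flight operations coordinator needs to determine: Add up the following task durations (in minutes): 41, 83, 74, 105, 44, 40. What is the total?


Durations: 41, 83, 74, 105, 44, 40
Running sum: 41
+ 83 = 124
+ 74 = 198
+ 105 = 303
+ 44 = 347
+ 40 = 387
Total duration: 387 minutes
That is 6 hours and 27 minutes

387


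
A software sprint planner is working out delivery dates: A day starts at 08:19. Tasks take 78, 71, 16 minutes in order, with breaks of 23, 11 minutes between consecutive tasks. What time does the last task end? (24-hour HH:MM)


Start: 08:19 = 499 min from midnight
  after task 1 (78 min): 09:37
  after break (23 min): 10:00
  after task 2 (71 min): 11:11
  after break (11 min): 11:22
  after task 3 (16 min): 11:38
Total elapsed: 199 minutes
End time: 11:38

11:38


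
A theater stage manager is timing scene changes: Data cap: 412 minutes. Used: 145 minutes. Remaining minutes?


Total budget: 412 minutes
Time used: 145 minutes
Remaining: 412 - 145 = 267 minutes
Percent used: 35.2%
Percent remaining: 64.8%

267


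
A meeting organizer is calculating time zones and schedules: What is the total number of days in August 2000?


Month: August
Year: 2000
August is a 31-day month
Total: 31 days

31


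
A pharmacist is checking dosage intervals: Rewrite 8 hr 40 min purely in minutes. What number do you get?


Hours: 8
Extra minutes: 40
Minutes per hour: 60
Hours to minutes: 8 x 60 = 480
Total: 480 + 40 = 520

520


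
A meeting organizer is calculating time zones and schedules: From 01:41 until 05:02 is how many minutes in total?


Start time: 01:41 = 101 minutes from midnight
End time: 05:02 = 302 minutes from midnight
Difference: 302 - 101 = 201 minutes
That is 3 hours and 21 minutes

201


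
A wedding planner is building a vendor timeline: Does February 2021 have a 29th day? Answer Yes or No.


Year: 2021
Divisible by 4? 2021 / 4 = 505.25 -> No
Not divisible by 4, so NOT a leap year

No


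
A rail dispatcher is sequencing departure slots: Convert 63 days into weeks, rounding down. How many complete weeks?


Total days: 63
Days per week: 7
Division: 63 / 7 = 9 remainder 0
Complete weeks: 9
Remaining days: 0

9


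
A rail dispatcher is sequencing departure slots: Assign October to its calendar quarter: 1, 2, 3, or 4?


Month: October (month 10)
Q1: January-March (months 1-3)
Q2: April-June (months 4-6)
Q3: July-September (months 7-9)
Q4: October-December (months 10-12)
Month 10 falls in Q4

4


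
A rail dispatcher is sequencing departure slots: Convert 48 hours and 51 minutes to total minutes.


Hours: 48
Minutes: 51
Convert hours to minutes: 48 x 60 = 2880
Add remaining minutes: 2880 + 51 = 2931

2931


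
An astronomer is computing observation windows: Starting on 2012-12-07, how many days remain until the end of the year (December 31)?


Start: December 07, 2012
End: December 31, 2012
Days left in December: 24
Total: 24 days

24


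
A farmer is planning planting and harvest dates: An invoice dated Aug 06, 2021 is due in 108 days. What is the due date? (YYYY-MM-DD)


Start: 2021-08-06
Adding 108 days
Days remaining in August: 25
After August: 83 days still to add
September 2021: 30 days, 53 remaining
October 2021: 31 days, 22 remaining
November 2021 has 30 days, need 22
Result: 2021-11-22

2021-11-22


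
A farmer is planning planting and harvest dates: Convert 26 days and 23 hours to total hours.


Days: 26
Extra hours: 23
Hours per day: 24
Days to hours: 26 x 24 = 624
Total: 624 + 23 = 647

647


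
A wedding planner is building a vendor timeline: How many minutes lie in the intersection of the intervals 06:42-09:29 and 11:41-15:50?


Interval A: [402, 569] minutes from midnight
Interval B: [701, 950] minutes from midnight
Overlap start = max(402, 701) = 701
Overlap end = min(569, 950) = 569
End <= start, so the intervals do not overlap: 0 minutes

0


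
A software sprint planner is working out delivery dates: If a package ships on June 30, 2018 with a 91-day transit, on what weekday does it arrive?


Start: 2018-06-30 (Saturday)
Step 1 - find target date: add 91 days
  2018-06-30 + 91 days = 2018-09-29
Step 2 - day of week:
  91 mod 7 = 0
  Saturday + 0 days -> Saturday
Result: Saturday (2018-09-29)

Saturday


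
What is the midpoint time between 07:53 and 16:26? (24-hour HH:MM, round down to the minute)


Start time: 07:53 = 473 minutes from midnight
End time: 16:26 = 986 minutes from midnight
Sum: 473 + 986 = 1459
Midpoint: 1459 / 2 = 729 minutes
Convert: 729 / 60 = 12 hours, 9 minutes
Result: 12:09

12:09


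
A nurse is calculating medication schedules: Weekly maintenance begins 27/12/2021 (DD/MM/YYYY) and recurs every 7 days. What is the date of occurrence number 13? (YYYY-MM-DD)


First occurrence: 2021-12-27 (occurrence 1)
Each occurrence is 7 days after the previous.
Occurrence 13 is 12 weeks after the first.
12 weeks = 84 days
2021-12-27 + 84 days = 2022-03-21

2022-03-21


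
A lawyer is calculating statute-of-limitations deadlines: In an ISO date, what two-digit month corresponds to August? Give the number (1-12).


Calendar month order:
7. July
8. August <--
9. September
August is month number 8

8


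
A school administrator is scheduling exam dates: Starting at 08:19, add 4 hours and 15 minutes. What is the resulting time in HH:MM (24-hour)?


Start time: 08:19
Adding: 4 hours 15 minutes
Minutes: 19 + 15 = 34
Hours: 8 + 4 + 0 = 12
Result: 12:34

12:34


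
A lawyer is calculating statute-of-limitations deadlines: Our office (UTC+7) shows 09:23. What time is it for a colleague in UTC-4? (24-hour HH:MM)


Local time: 09:23 at UTC+7 (offset 7h)
Target zone: UTC-4 (offset -4h)
Difference: -4 - (7) = -11 hours
Calculation: 9 + (-11) = -2
Wraparound: (-2) mod 24 = 22
Result: 22:23

22:23


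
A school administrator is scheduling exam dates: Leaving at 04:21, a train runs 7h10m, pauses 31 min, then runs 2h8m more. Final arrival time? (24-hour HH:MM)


Depart: 04:21
Leg 1: +430 min -> 11:31
Layover: +31 min -> 12:02
Leg 2: +128 min -> 14:10
Total travel: 589 minutes = 9h 49m
Arrival: 14:10

14:10


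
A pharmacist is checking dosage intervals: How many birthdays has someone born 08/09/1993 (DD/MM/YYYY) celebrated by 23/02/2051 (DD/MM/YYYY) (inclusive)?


Birth: 1993-09-08
Reference: 2051-02-23
Year difference: 2051 - 1993 = 58
Has birthday (09-08) occurred by 02-23? No
Birthday not yet reached this year -> subtract 1
Age in full years: 57

57


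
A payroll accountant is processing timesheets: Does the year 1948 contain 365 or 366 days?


Year: 1948
Check leap year rules:
Divisible by 4? Yes
Divisible by 100? No
1948 is a leap year
Days: 366

366


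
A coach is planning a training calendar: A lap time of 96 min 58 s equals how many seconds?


Minutes: 96
Seconds: 58
Convert minutes to seconds: 96 x 60 = 5760
Add remaining seconds: 5760 + 58 = 5818

5818


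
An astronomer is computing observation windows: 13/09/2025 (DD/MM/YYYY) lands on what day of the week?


Date: 2025-09-13
January 1, 2025 is a Wednesday
Day of year: 256
Offset from Jan 1: 255 days
255 mod 7 = 3
Result: Saturday

Saturday


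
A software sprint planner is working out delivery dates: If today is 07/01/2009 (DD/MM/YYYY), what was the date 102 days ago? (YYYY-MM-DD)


Start: 2009-01-07
Subtracting 102 days
Days already passed in January: 7
After going back through January: 95 more days to subtract
December 2008: 31 days, 64 remaining
November 2008: 30 days, 34 remaining
October 2008: 31 days, 3 remaining
September 2008 has 30 days, need 3
Result: 2008-09-27

2008-09-27


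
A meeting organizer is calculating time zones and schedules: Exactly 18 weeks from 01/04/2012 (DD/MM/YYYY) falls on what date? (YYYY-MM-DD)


Start: 2012-04-01
Weeks to add: 18
Convert to days: 18 x 7 = 126 days
Add 126 days to 2012-04-01
Result: 2012-08-05

2012-08-05


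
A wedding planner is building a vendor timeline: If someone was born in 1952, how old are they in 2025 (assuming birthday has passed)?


Birth year: 1952
Current year: 2025
Age = current year - birth year
Age = 2025 - 1952 = 73

73


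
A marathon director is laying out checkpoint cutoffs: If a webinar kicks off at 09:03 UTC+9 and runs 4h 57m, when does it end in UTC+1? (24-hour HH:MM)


Start: 09:03 in UTC+9
Step 1 - add duration:
  minutes: 3 + 57 = 60 (carry 1h)
  hours: 9 + 4 + 1 = 14
  end in UTC+9: 14:00
Step 2 - convert UTC+9 -> UTC+1:
  offset difference: 1 - (9) = -8 hours
  14 + (-8) = 6 -> mod 24 = 6
Result: 06:00 in UTC+1

06:00


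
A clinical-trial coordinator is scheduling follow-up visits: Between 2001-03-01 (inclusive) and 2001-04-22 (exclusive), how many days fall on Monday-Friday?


Start: 2001-03-01 (Thursday)
End (exclusive): 2001-04-22 (Sunday)
Total calendar days: 52
Full weeks: 52 // 7 = 7 -> 35 weekdays
Remaining 3 days starting on Thursday:
  Thu(w), Fri(w), Sat(-) -> 2 weekdays
Total business days: 35 + 2 = 37

37


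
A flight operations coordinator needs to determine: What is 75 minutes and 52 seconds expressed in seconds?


Minutes: 75
Extra seconds: 52
Seconds per minute: 60
Minutes to seconds: 75 x 60 = 4500
Total: 4500 + 52 = 4552

4552


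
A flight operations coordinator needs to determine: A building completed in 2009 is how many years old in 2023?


Birth year: 2009
Current year: 2023
Age = current year - birth year
Age = 2023 - 2009 = 14

14


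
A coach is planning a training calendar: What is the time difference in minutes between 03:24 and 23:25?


Start time: 03:24 = 204 minutes from midnight
End time: 23:25 = 1405 minutes from midnight
Difference: 1405 - 204 = 1201 minutes
That is 20 hours and 1 minutes

1201


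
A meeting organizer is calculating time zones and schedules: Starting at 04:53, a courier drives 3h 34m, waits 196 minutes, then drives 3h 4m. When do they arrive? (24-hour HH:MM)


Depart: 04:53
Leg 1: +214 min -> 08:27
Layover: +196 min -> 11:43
Leg 2: +184 min -> 14:47
Total travel: 594 minutes = 9h 54m
Arrival: 14:47

14:47


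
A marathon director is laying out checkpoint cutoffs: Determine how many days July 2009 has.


Month: July
Year: 2009
July is a 31-day month
Total: 31 days

31


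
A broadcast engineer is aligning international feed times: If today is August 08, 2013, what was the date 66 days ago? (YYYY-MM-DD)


Start: 2013-08-08
Subtracting 66 days
Days already passed in August: 8
After going back through August: 58 more days to subtract
July 2013: 31 days, 27 remaining
June 2013 has 30 days, need 27
Result: 2013-06-03

2013-06-03


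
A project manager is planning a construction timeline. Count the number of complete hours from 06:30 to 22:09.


Start: 06:30
End: 22:09
Hour difference: 22 - 6 = 16 hours
Minute difference: 9 - 30 = -21 minutes
Total minutes: 939
Complete hours: 939 / 60 = 15 (remainder 39)

15


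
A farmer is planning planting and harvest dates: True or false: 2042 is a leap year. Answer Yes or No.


Year: 2042
Divisible by 4? 2042 / 4 = 510.5 -> No
Not divisible by 4, so NOT a leap year

No


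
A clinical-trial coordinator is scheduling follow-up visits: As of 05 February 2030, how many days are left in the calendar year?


Start: February 05, 2030
End: December 31, 2030
Days left in February: 23
March: 31
April: 30
May: 31
June: 30
... plus remaining months
Sum of remaining months: 306
Total: 23 + 306 = 329

329


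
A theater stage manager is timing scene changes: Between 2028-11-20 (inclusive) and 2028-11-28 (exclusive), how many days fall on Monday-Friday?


Start: 2028-11-20 (Monday)
End (exclusive): 2028-11-28 (Tuesday)
Total calendar days: 8
Full weeks: 8 // 7 = 1 -> 5 weekdays
Remaining 1 days starting on Monday:
  Mon(w) -> 1 weekdays
Total business days: 5 + 1 = 6

6


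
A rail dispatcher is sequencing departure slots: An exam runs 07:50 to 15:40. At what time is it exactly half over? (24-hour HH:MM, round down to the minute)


Start time: 07:50 = 470 minutes from midnight
End time: 15:40 = 940 minutes from midnight
Sum: 470 + 940 = 1410
Midpoint: 1410 / 2 = 705 minutes
Convert: 705 / 60 = 11 hours, 45 minutes
Result: 11:45

11:45


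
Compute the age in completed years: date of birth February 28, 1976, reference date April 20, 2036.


Birth: 1976-02-28
Reference: 2036-04-20
Year difference: 2036 - 1976 = 60
Has birthday (02-28) occurred by 04-20? Yes
Age in full years: 60

60


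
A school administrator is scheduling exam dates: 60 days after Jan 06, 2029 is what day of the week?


Start: 2029-01-06 (Saturday)
Step 1 - find target date: add 60 days
  2029-01-06 + 60 days = 2029-03-07
Step 2 - day of week:
  60 mod 7 = 4
  Saturday + 4 days -> Wednesday
Result: Wednesday (2029-03-07)

Wednesday


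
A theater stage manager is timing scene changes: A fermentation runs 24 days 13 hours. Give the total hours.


Days: 24
Extra hours: 13
Hours per day: 24
Days to hours: 24 x 24 = 576
Total: 576 + 13 = 589

589


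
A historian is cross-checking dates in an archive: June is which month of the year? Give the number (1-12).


Calendar month order:
5. May
6. June <--
7. July
June is month number 6

6


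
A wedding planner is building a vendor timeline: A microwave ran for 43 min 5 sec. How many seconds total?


Minutes: 43
Extra seconds: 5
Seconds per minute: 60
Minutes to seconds: 43 x 60 = 2580
Total: 2580 + 5 = 2585

2585


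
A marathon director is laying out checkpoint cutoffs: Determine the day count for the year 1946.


Year: 1946
Check leap year rules:
Divisible by 4? No
1946 is not a leap year
Days: 365

365


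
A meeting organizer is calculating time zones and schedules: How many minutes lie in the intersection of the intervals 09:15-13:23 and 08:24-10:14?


Interval A: [555, 803] minutes from midnight
Interval B: [504, 614] minutes from midnight
Overlap start = max(555, 504) = 555
Overlap end = min(803, 614) = 614
Overlap = 614 - 555 = 59 minutes

59


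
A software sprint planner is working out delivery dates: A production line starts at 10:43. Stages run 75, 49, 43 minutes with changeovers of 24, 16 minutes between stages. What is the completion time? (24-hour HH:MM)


Start: 10:43 = 643 min from midnight
  after task 1 (75 min): 11:58
  after break (24 min): 12:22
  after task 2 (49 min): 13:11
  after break (16 min): 13:27
  after task 3 (43 min): 14:10
Total elapsed: 207 minutes
End time: 14:10

14:10


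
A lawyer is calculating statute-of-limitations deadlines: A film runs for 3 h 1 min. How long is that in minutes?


Hours: 3
Minutes: 1
Convert hours to minutes: 3 x 60 = 180
Add remaining minutes: 180 + 1 = 181

181


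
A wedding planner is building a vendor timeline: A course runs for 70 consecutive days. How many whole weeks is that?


Total days: 70
Days per week: 7
Division: 70 / 7 = 10 remainder 0
Complete weeks: 10
Remaining days: 0

10


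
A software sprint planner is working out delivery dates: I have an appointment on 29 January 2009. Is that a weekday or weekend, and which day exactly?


Date: 2009-01-29
January 1, 2009 is a Thursday
Day of year: 29
Offset from Jan 1: 28 days
28 mod 7 = 0
Result: Thursday

Thursday


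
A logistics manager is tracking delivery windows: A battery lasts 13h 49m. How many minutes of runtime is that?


Hours: 13
Extra minutes: 49
Minutes per hour: 60
Hours to minutes: 13 x 60 = 780
Total: 780 + 49 = 829

829


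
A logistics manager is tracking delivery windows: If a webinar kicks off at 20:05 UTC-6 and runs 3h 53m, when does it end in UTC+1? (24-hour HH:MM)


Start: 20:05 in UTC-6
Step 1 - add duration:
  minutes: 5 + 53 = 58
  hours: 20 + 3 + 0 = 23
  end in UTC-6: 23:58
Step 2 - convert UTC-6 -> UTC+1:
  offset difference: 1 - (-6) = 7 hours
  23 + (7) = 30 -> mod 24 = 6
Result: 06:58 in UTC+1

06:58


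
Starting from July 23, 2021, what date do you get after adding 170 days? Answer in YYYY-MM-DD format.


Start: 2021-07-23
Adding 170 days
Days remaining in July: 8
After July: 162 days still to add
August 2021: 31 days, 131 remaining
September 2021: 30 days, 101 remaining
October 2021: 31 days, 70 remaining
November 2021: 30 days, 40 remaining
Result: 2022-01-09

2022-01-09


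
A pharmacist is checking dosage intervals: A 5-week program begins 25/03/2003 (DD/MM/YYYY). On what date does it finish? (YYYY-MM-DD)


Start: 2003-03-25
Weeks to add: 5
Convert to days: 5 x 7 = 35 days
Add 35 days to 2003-03-25
Result: 2003-04-29

2003-04-29


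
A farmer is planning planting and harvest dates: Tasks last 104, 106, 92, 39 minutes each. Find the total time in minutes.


Durations: 104, 106, 92, 39
Running sum: 104
+ 106 = 210
+ 92 = 302
+ 39 = 341
Total duration: 341 minutes
That is 5 hours and 41 minutes

341


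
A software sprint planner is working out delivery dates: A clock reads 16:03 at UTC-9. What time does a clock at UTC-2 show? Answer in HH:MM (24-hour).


Local time: 16:03 at UTC-9 (offset -9h)
Target zone: UTC-2 (offset -2h)
Difference: -2 - (-9) = 7 hours
Calculation: 16 + (7) = 23
Result: 23:03

23:03


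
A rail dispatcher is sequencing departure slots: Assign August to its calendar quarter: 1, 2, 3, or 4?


Month: August (month 8)
Q1: January-March (months 1-3)
Q2: April-June (months 4-6)
Q3: July-September (months 7-9)
Q4: October-December (months 10-12)
Month 8 falls in Q3

3


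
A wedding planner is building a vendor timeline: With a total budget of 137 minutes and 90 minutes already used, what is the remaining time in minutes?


Total budget: 137 minutes
Time used: 90 minutes
Remaining: 137 - 90 = 47 minutes
Percent used: 65.7%
Percent remaining: 34.3%

47


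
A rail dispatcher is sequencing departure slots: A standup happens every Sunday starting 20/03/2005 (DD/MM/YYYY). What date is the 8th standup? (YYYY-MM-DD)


First occurrence: 2005-03-20 (occurrence 1)
Each occurrence is 7 days after the previous.
Occurrence 8 is 7 weeks after the first.
7 weeks = 49 days
2005-03-20 + 49 days = 2005-05-08

2005-05-08


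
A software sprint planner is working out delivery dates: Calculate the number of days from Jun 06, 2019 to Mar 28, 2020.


Start date: 2019-06-06
End date: 2020-03-28
Jun 2019: +25 days
Jul 2019: +31 days
Aug 2019: +31 days
... (7 more months)
Total: 296 days

296


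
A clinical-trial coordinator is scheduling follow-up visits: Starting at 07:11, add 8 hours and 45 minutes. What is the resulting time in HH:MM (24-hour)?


Start time: 07:11
Adding: 8 hours 45 minutes
Minutes: 11 + 45 = 56
Hours: 7 + 8 + 0 = 15
Result: 15:56

15:56


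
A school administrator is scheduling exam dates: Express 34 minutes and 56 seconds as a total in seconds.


Minutes: 34
Seconds: 56
Convert minutes to seconds: 34 x 60 = 2040
Add remaining seconds: 2040 + 56 = 2096

2096


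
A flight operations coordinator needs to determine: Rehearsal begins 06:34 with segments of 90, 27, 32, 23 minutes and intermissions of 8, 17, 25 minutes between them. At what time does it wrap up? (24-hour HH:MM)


Start: 06:34 = 394 min from midnight
  after task 1 (90 min): 08:04
  after break (8 min): 08:12
  after task 2 (27 min): 08:39
  after break (17 min): 08:56
  after task 3 (32 min): 09:28
  after break (25 min): 09:53
  after task 4 (23 min): 10:16
Total elapsed: 222 minutes
End time: 10:16

10:16


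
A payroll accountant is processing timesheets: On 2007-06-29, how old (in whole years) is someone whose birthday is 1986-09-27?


Birth: 1986-09-27
Reference: 2007-06-29
Year difference: 2007 - 1986 = 21
Has birthday (09-27) occurred by 06-29? No
Birthday not yet reached this year -> subtract 1
Age in full years: 20

20


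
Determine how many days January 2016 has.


Month: January
Year: 2016
January is a 31-day month
Total: 31 days

31


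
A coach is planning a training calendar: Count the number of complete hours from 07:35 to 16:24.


Start: 07:35
End: 16:24
Hour difference: 16 - 7 = 9 hours
Minute difference: 24 - 35 = -11 minutes
Total minutes: 529
Complete hours: 529 / 60 = 8 (remainder 49)

8


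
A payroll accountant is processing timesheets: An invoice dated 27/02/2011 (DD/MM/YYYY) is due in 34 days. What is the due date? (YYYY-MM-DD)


Start: 2011-02-27
Adding 34 days
Days remaining in February: 1
After February: 33 days still to add
March 2011: 31 days, 2 remaining
April 2011 has 30 days, need 2
Result: 2011-04-02

2011-04-02


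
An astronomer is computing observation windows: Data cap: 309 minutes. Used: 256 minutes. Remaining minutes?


Total budget: 309 minutes
Time used: 256 minutes
Remaining: 309 - 256 = 53 minutes
Percent used: 82.8%
Percent remaining: 17.2%

53


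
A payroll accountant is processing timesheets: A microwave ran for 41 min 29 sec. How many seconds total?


Minutes: 41
Extra seconds: 29
Seconds per minute: 60
Minutes to seconds: 41 x 60 = 2460
Total: 2460 + 29 = 2489

2489


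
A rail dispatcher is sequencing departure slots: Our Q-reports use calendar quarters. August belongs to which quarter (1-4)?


Month: August (month 8)
Q1: January-March (months 1-3)
Q2: April-June (months 4-6)
Q3: July-September (months 7-9)
Q4: October-December (months 10-12)
Month 8 falls in Q3

3


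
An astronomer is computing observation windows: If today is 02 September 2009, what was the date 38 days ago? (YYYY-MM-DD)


Start: 2009-09-02
Subtracting 38 days
Days already passed in September: 2
After going back through September: 36 more days to subtract
August 2009: 31 days, 5 remaining
July 2009 has 31 days, need 5
Result: 2009-07-26

2009-07-26


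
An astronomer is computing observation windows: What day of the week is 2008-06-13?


Date: 2008-06-13
January 1, 2008 is a Tuesday
Day of year: 165
Offset from Jan 1: 164 days
164 mod 7 = 3
Result: Friday

Friday


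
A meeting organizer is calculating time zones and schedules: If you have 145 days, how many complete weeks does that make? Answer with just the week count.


Total days: 145
Days per week: 7
Division: 145 / 7 = 20 remainder 5
Complete weeks: 20
Remaining days: 5

20


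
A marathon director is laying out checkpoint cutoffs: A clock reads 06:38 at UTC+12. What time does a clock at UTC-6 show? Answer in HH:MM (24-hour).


Local time: 06:38 at UTC+12 (offset 12h)
Target zone: UTC-6 (offset -6h)
Difference: -6 - (12) = -18 hours
Calculation: 6 + (-18) = -12
Wraparound: (-12) mod 24 = 12
Result: 12:38

12:38


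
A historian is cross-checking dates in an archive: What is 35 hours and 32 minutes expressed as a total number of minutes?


Hours: 35
Minutes: 32
Convert hours to minutes: 35 x 60 = 2100
Add remaining minutes: 2100 + 32 = 2132

2132


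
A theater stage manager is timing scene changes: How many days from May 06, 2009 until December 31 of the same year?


Start: May 06, 2009
End: December 31, 2009
Days left in May: 25
June: 30
July: 31
August: 31
September: 30
... plus remaining months
Sum of remaining months: 214
Total: 25 + 214 = 239

239


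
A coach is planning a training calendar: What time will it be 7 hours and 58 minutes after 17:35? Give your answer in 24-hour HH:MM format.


Start time: 17:35
Adding: 7 hours 58 minutes
Minutes: 35 + 58 = 93
Minute overflow: 93 >= 60, so carry 1 hour, minutes = 33
Hours: 17 + 7 + 1 = 25
Hour wraparound: 25 mod 24 = 1
Result: 01:33

01:33


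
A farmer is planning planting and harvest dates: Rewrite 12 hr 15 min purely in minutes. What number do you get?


Hours: 12
Extra minutes: 15
Minutes per hour: 60
Hours to minutes: 12 x 60 = 720
Total: 720 + 15 = 735

735


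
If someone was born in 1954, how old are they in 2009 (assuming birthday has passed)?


Birth year: 1954
Current year: 2009
Age = current year - birth year
Age = 2009 - 1954 = 55

55


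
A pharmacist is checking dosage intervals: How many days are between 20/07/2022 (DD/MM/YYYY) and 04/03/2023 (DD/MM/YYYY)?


Start date: 2022-07-20
End date: 2023-03-04
Jul 2022: +12 days
Aug 2022: +31 days
Sep 2022: +30 days
... (6 more months)
Total: 227 days

227


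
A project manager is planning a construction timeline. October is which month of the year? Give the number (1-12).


Calendar month order:
9. September
10. October <--
11. November
October is month number 10

10


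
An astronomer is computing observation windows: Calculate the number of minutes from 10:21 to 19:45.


Start time: 10:21 = 621 minutes from midnight
End time: 19:45 = 1185 minutes from midnight
Difference: 1185 - 621 = 564 minutes
That is 9 hours and 24 minutes

564


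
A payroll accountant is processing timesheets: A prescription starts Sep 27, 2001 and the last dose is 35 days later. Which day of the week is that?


Start: 2001-09-27 (Thursday)
Step 1 - find target date: add 35 days
  2001-09-27 + 35 days = 2001-11-01
Step 2 - day of week:
  35 mod 7 = 0
  Thursday + 0 days -> Thursday
Result: Thursday (2001-11-01)

Thursday


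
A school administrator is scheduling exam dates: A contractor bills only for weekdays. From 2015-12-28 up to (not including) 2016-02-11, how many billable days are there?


Start: 2015-12-28 (Monday)
End (exclusive): 2016-02-11 (Thursday)
Total calendar days: 45
Full weeks: 45 // 7 = 6 -> 30 weekdays
Remaining 3 days starting on Monday:
  Mon(w), Tue(w), Wed(w) -> 3 weekdays
Total business days: 30 + 3 = 33

33


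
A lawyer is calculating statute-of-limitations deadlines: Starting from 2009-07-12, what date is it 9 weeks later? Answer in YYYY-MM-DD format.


Start: 2009-07-12
Weeks to add: 9
Convert to days: 9 x 7 = 63 days
Add 63 days to 2009-07-12
Result: 2009-09-13

2009-09-13
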